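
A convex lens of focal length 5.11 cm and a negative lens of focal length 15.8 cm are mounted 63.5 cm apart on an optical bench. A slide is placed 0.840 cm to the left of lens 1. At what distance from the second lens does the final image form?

12.7 cm

Lens 1: 1/d_i1 = 1/f₁ − 1/d_o1 = 1/(5.11) − 1/(0.840) = -0.9948, so d_i1 = -1.005 cm.
The intermediate image is 1.005 cm to the left of lens 1 (virtual), which is 63.5 − (-1.005) = 64.50 cm to the left of lens 2, so d_o2 = +64.50 cm.
Lens 2 is diverging, so f₂ = −15.8 cm.
Lens 2: 1/d_i2 = 1/f₂ − 1/d_o2 = 1/(-15.8) − 1/(64.50) = -0.07880, so d_i2 = -12.7 cm.
The final image is virtual, 12.7 cm to the left of lens 2 (overall magnification ≈ 0.24).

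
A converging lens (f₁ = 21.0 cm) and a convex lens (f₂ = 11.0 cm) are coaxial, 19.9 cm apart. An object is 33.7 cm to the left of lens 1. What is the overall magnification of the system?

m = -0.388

Lens 1: 1/d_i1 = 1/(21.0) − 1/(33.7) = 0.01795, so d_i1 = 55.72 cm; m₁ = −d_i1/d_o1 = -1.653.
d_o2 = 19.9 − (55.72) = -35.82 cm (virtual object).
Lens 2: 1/d_i2 = 1/(11.0) − 1/(-35.82) = 0.1188, so d_i2 = 8.416 cm; m₂ = −d_i2/d_o2 = +0.2349.
m = m₁·m₂ = (-1.653)(+0.2349) = -0.388.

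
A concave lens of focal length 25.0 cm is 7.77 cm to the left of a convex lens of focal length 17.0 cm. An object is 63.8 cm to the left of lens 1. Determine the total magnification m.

m = -0.548

f₁ = −25.0 cm (diverging).
Lens 1: 1/d_i1 = 1/(-25.0) − 1/(63.8) = -0.05567, so d_i1 = -17.96 cm; m₁ = −d_i1/d_o1 = +0.2815.
d_o2 = 7.77 − (-17.96) = 25.73 cm.
Lens 2: 1/d_i2 = 1/(17.0) − 1/(25.73) = 0.01996, so d_i2 = 50.10 cm; m₂ = −d_i2/d_o2 = -1.947.
m = m₁·m₂ = (+0.2815)(-1.947) = -0.548.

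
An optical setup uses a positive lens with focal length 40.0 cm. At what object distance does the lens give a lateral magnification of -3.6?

m = −d_i/d_o ⇒ d_i = −m·d_o.
1/f = 1/d_o + 1/d_i = 1/d_o − 1/(m·d_o) = (1 − 1/m)/d_o, so d_o = f(1 − 1/m) = (40.00)(1 − 1/(-3.6)) = 51.1 cm.

51.1 cm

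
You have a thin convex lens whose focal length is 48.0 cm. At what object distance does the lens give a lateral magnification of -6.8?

m = −d_i/d_o ⇒ d_i = −m·d_o.
1/f = 1/d_o + 1/d_i = 1/d_o − 1/(m·d_o) = (1 − 1/m)/d_o, so d_o = f(1 − 1/m) = (48.00)(1 − 1/(-6.8)) = 55.1 cm.

55.1 cm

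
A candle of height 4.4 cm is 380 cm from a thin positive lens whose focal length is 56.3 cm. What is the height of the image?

0.765 cm

1/d_i = 1/f − 1/d_o = 1/(56.30) − 1/(380) = 0.01513, so d_i = 66.09 cm.
m = −d_i/d_o = -0.1739.
|h_i| = |m|·h_o = 0.1739 × 4.4 = 0.765 cm. The image is real, inverted and reduced, on the far side of the lens.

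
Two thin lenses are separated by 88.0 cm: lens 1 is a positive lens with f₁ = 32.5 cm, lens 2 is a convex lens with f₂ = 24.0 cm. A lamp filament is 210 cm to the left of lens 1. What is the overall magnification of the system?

m = +0.172

Lens 1: 1/d_i1 = 1/(32.5) − 1/(210) = 0.02601, so d_i1 = 38.45 cm; m₁ = −d_i1/d_o1 = -0.1831.
d_o2 = 88.0 − (38.45) = 49.55 cm.
Lens 2: 1/d_i2 = 1/(24.0) − 1/(49.55) = 0.02149, so d_i2 = 46.54 cm; m₂ = −d_i2/d_o2 = -0.9393.
m = m₁·m₂ = (-0.1831)(-0.9393) = +0.172.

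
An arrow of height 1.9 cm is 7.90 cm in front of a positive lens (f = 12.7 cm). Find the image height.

5.03 cm

1/d_i = 1/f − 1/d_o = 1/(12.70) − 1/(7.90) = -0.04784, so d_i = -20.90 cm.
m = −d_i/d_o = +2.646.
|h_i| = |m|·h_o = 2.646 × 1.9 = 5.03 cm. The image is virtual, upright and enlarged, on the same side as the object.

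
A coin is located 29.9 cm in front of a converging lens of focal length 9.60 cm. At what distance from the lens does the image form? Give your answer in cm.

Thin-lens equation: 1/d_i = 1/f − 1/d_o = 1/(9.600) − 1/(29.9) = 0.1042 − 0.03344 = 0.07072, so d_i = 14.1 cm.
The image is real, inverted and reduced, on the far side of the lens.

14.1 cm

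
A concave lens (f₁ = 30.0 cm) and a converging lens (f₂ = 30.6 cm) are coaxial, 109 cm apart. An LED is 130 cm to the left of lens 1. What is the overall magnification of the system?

f₁ = −30.0 cm (diverging).
Lens 1: 1/d_i1 = 1/(-30.0) − 1/(130) = -0.04103, so d_i1 = -24.38 cm; m₁ = −d_i1/d_o1 = +0.1875.
d_o2 = 109 − (-24.38) = 133.4 cm.
Lens 2: 1/d_i2 = 1/(30.6) − 1/(133.4) = 0.02518, so d_i2 = 39.71 cm; m₂ = −d_i2/d_o2 = -0.2977.
m = m₁·m₂ = (+0.1875)(-0.2977) = -0.0558.

m = -0.0558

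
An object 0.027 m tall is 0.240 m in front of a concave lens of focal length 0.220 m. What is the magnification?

For a concave lens, f = -0.220 m.
1/d_i = 1/f − 1/d_o = 1/(-0.2200) − 1/(0.240) = -8.712, so d_i = -0.1148 m.
m = −d_i/d_o = −(-0.1148)/(0.240) = +0.478.
The image is virtual, upright and reduced, on the same side as the object.

m = +0.478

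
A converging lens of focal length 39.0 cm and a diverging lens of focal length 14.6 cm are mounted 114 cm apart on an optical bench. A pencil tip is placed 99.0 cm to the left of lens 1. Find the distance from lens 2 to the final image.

11.3 cm

Lens 1: 1/d_i1 = 1/f₁ − 1/d_o1 = 1/(39.0) − 1/(99.0) = 0.01554, so d_i1 = 64.35 cm.
The intermediate image is 64.35 cm to the right of lens 1, which is 114 − (64.35) = 49.65 cm to the left of lens 2, so d_o2 = +49.65 cm.
Lens 2 is diverging, so f₂ = −14.6 cm.
Lens 2: 1/d_i2 = 1/f₂ − 1/d_o2 = 1/(-14.6) − 1/(49.65) = -0.08863, so d_i2 = -11.3 cm.
The final image is virtual, 11.3 cm to the left of lens 2 (overall magnification ≈ -0.15).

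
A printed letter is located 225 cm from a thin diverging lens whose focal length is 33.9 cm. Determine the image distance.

For a diverging lens, f = -33.9 cm.
Lens equation: 1/d_i = 1/f − 1/d_o = 1/(-33.90) − 1/(225) = -0.02950 − 0.004444 = -0.03394, so d_i = -29.5 cm.
The image is virtual, upright and reduced, on the same side as the object.

29.5 cm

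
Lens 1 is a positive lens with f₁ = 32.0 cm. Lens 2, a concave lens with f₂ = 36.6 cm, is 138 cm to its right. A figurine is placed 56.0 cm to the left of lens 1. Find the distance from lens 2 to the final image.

23.2 cm

Lens 1: 1/d_i1 = 1/f₁ − 1/d_o1 = 1/(32.0) − 1/(56.0) = 0.01339, so d_i1 = 74.67 cm.
The intermediate image is 74.67 cm to the right of lens 1, which is 138 − (74.67) = 63.33 cm to the left of lens 2, so d_o2 = +63.33 cm.
Lens 2 is diverging, so f₂ = −36.6 cm.
Lens 2: 1/d_i2 = 1/f₂ − 1/d_o2 = 1/(-36.6) − 1/(63.33) = -0.04311, so d_i2 = -23.2 cm.
The final image is virtual, 23.2 cm to the left of lens 2 (overall magnification ≈ -0.49).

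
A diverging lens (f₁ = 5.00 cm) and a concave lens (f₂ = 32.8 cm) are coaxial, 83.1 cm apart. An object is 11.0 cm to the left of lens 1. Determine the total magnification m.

m = +0.0859

f₁ = −5.00 cm (diverging).
Lens 1: 1/d_i1 = 1/(-5.00) − 1/(11.0) = -0.2909, so d_i1 = -3.438 cm; m₁ = −d_i1/d_o1 = +0.3125.
d_o2 = 83.1 − (-3.438) = 86.54 cm.
f₂ = −32.8 cm (diverging).
Lens 2: 1/d_i2 = 1/(-32.8) − 1/(86.54) = -0.04204, so d_i2 = -23.79 cm; m₂ = −d_i2/d_o2 = +0.2748.
m = m₁·m₂ = (+0.3125)(+0.2748) = +0.0859.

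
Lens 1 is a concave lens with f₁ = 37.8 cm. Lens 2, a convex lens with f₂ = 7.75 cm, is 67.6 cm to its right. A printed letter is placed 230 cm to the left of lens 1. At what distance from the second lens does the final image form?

Lens 1 is diverging, so f₁ = −37.8 cm.
Lens 1: 1/d_i1 = 1/f₁ − 1/d_o1 = 1/(-37.8) − 1/(230) = -0.03080, so d_i1 = -32.46 cm.
The intermediate image is 32.46 cm to the left of lens 1 (virtual), which is 67.6 − (-32.46) = 100.1 cm to the left of lens 2, so d_o2 = +100.1 cm.
Lens 2: 1/d_i2 = 1/f₂ − 1/d_o2 = 1/(7.75) − 1/(100.1) = 0.1190, so d_i2 = 8.40 cm.
The final image is real, 8.40 cm to the right of lens 2 (overall magnification ≈ -0.012).

8.40 cm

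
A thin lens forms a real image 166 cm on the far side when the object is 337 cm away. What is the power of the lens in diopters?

d_i = +166 cm.
1/f = 1/d_o + 1/d_i = 1/(337) + 1/(166) = 0.008991 cm⁻¹.
f = 111.2 cm = 1.112 m, so P = 1/f = +0.899 D.

P = +0.899 D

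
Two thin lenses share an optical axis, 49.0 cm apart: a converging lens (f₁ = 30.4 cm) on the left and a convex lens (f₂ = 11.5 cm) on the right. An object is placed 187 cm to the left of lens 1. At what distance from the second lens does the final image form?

122 cm

Lens 1: 1/d_i1 = 1/f₁ − 1/d_o1 = 1/(30.4) − 1/(187) = 0.02755, so d_i1 = 36.30 cm.
The intermediate image is 36.30 cm to the right of lens 1, which is 49.0 − (36.30) = 12.70 cm to the left of lens 2, so d_o2 = +12.70 cm.
Lens 2: 1/d_i2 = 1/f₂ − 1/d_o2 = 1/(11.5) − 1/(12.70) = 0.008216, so d_i2 = 122 cm.
The final image is real, 122 cm to the right of lens 2 (overall magnification ≈ 1.9).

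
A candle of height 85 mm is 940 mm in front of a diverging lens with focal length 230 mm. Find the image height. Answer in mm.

For a diverging lens, f = -230 mm.
1/d_i = 1/f − 1/d_o = 1/(-230.0) − 1/(940) = -0.005412, so d_i = -184.8 mm.
m = −d_i/d_o = +0.1966.
|h_i| = |m|·h_o = 0.1966 × 85 = 16.7 mm. The image is virtual, upright and reduced, on the same side as the object.

16.7 mm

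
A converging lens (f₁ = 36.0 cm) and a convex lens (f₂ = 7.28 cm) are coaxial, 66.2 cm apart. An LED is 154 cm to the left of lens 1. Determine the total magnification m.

Lens 1: 1/d_i1 = 1/(36.0) − 1/(154) = 0.02128, so d_i1 = 46.98 cm; m₁ = −d_i1/d_o1 = -0.3051.
d_o2 = 66.2 − (46.98) = 19.22 cm.
Lens 2: 1/d_i2 = 1/(7.28) − 1/(19.22) = 0.08533, so d_i2 = 11.72 cm; m₂ = −d_i2/d_o2 = -0.6097.
m = m₁·m₂ = (-0.3051)(-0.6097) = +0.186.

m = +0.186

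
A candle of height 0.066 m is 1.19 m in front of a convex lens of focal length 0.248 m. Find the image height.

0.0174 m

1/d_i = 1/f − 1/d_o = 1/(0.2480) − 1/(1.19) = 3.192, so d_i = 0.3133 m.
m = −d_i/d_o = -0.2633.
|h_i| = |m|·h_o = 0.2633 × 0.066 = 0.0174 m. The image is real, inverted and reduced, on the far side of the lens.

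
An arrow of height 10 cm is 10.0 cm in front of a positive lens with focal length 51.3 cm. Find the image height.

1/d_i = 1/f − 1/d_o = 1/(51.30) − 1/(10.0) = -0.08051, so d_i = -12.42 cm.
m = −d_i/d_o = +1.242.
|h_i| = |m|·h_o = 1.242 × 10 = 12.4 cm. The image is virtual, upright and enlarged, on the same side as the object.

12.4 cm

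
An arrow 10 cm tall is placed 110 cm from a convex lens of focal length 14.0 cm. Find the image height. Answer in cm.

1/d_i = 1/f − 1/d_o = 1/(14.00) − 1/(110) = 0.06234, so d_i = 16.04 cm.
m = −d_i/d_o = -0.1458.
|h_i| = |m|·h_o = 0.1458 × 10 = 1.46 cm. The image is real, inverted and reduced, on the far side of the lens.

1.46 cm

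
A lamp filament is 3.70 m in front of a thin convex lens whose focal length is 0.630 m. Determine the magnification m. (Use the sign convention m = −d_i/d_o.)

1/d_i = 1/f − 1/d_o = 1/(0.6300) − 1/(3.70) = 1.317, so d_i = 0.7593 m.
m = −d_i/d_o = −(0.7593)/(3.70) = -0.205.
The image is real, inverted and reduced, on the far side of the lens.

m = -0.205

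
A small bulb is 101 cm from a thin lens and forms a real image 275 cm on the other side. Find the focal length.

Real image ⇒ d_i = +275 cm.
1/f = 1/d_o + 1/d_i = 1/(101) + 1/(275) = 0.01354, so f = 73.9 cm.
Since f is positive, the thin lens is converging.

f = 73.9 cm (converging)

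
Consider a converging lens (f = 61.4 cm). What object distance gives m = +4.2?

m = −d_i/d_o ⇒ d_i = −m·d_o.
1/f = 1/d_o + 1/d_i = 1/d_o − 1/(m·d_o) = (1 − 1/m)/d_o, so d_o = f(1 − 1/m) = (61.40)(1 − 1/(+4.2)) = 46.8 cm.

46.8 cm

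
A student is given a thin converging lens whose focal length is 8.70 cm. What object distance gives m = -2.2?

m = −d_i/d_o ⇒ d_i = −m·d_o.
1/f = 1/d_o + 1/d_i = 1/d_o − 1/(m·d_o) = (1 − 1/m)/d_o, so d_o = f(1 − 1/m) = (8.700)(1 − 1/(-2.2)) = 12.7 cm.

12.7 cm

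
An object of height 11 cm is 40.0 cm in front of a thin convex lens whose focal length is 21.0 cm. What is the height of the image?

1/d_i = 1/f − 1/d_o = 1/(21.00) − 1/(40.0) = 0.02262, so d_i = 44.21 cm.
m = −d_i/d_o = -1.105.
|h_i| = |m|·h_o = 1.105 × 11 = 12.2 cm. The image is real, inverted and enlarged, on the far side of the lens.

12.2 cm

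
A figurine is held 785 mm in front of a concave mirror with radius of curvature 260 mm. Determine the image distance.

156 mm

f = R/2 = 260/2 = 130.0 mm.
Mirror equation: 1/d_i = 1/f − 1/d_o = 1/(130.0) − 1/(785) = 0.007692 − 0.001274 = 0.006418, so d_i = 156 mm.
The image is real, inverted and reduced, in front of the mirror.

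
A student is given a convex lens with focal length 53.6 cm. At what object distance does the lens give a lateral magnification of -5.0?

m = −d_i/d_o ⇒ d_i = −m·d_o.
1/f = 1/d_o + 1/d_i = 1/d_o − 1/(m·d_o) = (1 − 1/m)/d_o, so d_o = f(1 − 1/m) = (53.60)(1 − 1/(-5.0)) = 64.3 cm.

64.3 cm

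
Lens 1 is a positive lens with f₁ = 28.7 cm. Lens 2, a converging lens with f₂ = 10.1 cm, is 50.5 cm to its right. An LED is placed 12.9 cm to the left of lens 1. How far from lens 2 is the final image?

Lens 1: 1/d_i1 = 1/f₁ − 1/d_o1 = 1/(28.7) − 1/(12.9) = -0.04268, so d_i1 = -23.43 cm.
The intermediate image is 23.43 cm to the left of lens 1 (virtual), which is 50.5 − (-23.43) = 73.93 cm to the left of lens 2, so d_o2 = +73.93 cm.
Lens 2: 1/d_i2 = 1/f₂ − 1/d_o2 = 1/(10.1) − 1/(73.93) = 0.08548, so d_i2 = 11.7 cm.
The final image is real, 11.7 cm to the right of lens 2 (overall magnification ≈ -0.29).

11.7 cm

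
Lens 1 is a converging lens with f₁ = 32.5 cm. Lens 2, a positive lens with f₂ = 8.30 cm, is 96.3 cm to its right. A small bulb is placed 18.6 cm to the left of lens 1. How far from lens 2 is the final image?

8.82 cm

Lens 1: 1/d_i1 = 1/f₁ − 1/d_o1 = 1/(32.5) − 1/(18.6) = -0.02299, so d_i1 = -43.49 cm.
The intermediate image is 43.49 cm to the left of lens 1 (virtual), which is 96.3 − (-43.49) = 139.8 cm to the left of lens 2, so d_o2 = +139.8 cm.
Lens 2: 1/d_i2 = 1/f₂ − 1/d_o2 = 1/(8.30) − 1/(139.8) = 0.1133, so d_i2 = 8.82 cm.
The final image is real, 8.82 cm to the right of lens 2 (overall magnification ≈ -0.15).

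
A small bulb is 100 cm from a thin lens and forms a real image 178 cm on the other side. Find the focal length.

f = 64.0 cm (converging)

Real image ⇒ d_i = +178 cm.
1/f = 1/d_o + 1/d_i = 1/(100) + 1/(178) = 0.01562, so f = 64.0 cm.
Since f is positive, the thin lens is converging.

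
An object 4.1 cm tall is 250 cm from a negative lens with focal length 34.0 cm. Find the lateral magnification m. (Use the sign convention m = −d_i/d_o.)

For a negative lens, f = -34.0 cm.
1/d_i = 1/f − 1/d_o = 1/(-34.00) − 1/(250) = -0.03341, so d_i = -29.93 cm.
m = −d_i/d_o = −(-29.93)/(250) = +0.120.
The image is virtual, upright and reduced, on the same side as the object.

m = +0.120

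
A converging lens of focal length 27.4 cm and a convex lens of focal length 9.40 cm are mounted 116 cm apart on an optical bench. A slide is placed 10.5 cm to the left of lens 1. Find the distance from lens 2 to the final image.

10.1 cm

Lens 1: 1/d_i1 = 1/f₁ − 1/d_o1 = 1/(27.4) − 1/(10.5) = -0.05874, so d_i1 = -17.02 cm.
The intermediate image is 17.02 cm to the left of lens 1 (virtual), which is 116 − (-17.02) = 133.0 cm to the left of lens 2, so d_o2 = +133.0 cm.
Lens 2: 1/d_i2 = 1/f₂ − 1/d_o2 = 1/(9.40) − 1/(133.0) = 0.09886, so d_i2 = 10.1 cm.
The final image is real, 10.1 cm to the right of lens 2 (overall magnification ≈ -0.12).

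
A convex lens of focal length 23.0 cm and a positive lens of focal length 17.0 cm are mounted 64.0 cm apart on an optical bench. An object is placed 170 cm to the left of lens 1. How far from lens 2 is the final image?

Lens 1: 1/d_i1 = 1/f₁ − 1/d_o1 = 1/(23.0) − 1/(170) = 0.03760, so d_i1 = 26.60 cm.
The intermediate image is 26.60 cm to the right of lens 1, which is 64.0 − (26.60) = 37.40 cm to the left of lens 2, so d_o2 = +37.40 cm.
Lens 2: 1/d_i2 = 1/f₂ − 1/d_o2 = 1/(17.0) − 1/(37.40) = 0.03209, so d_i2 = 31.2 cm.
The final image is real, 31.2 cm to the right of lens 2 (overall magnification ≈ 0.13).

31.2 cm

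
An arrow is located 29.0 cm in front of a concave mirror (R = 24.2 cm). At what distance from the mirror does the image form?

f = R/2 = 24.2/2 = 12.10 cm.
Mirror equation: 1/q = 1/f − 1/p = 1/(12.10) − 1/(29.0) = 0.08264 − 0.03448 = 0.04816, so q = 20.8 cm.
The image is real, inverted and reduced, in front of the mirror.

20.8 cm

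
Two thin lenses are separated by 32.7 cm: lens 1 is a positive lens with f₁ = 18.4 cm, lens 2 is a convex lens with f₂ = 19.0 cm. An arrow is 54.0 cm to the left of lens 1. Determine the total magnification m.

m = -0.691

Lens 1: 1/d_i1 = 1/(18.4) − 1/(54.0) = 0.03583, so d_i1 = 27.91 cm; m₁ = −d_i1/d_o1 = -0.5169.
d_o2 = 32.7 − (27.91) = 4.790 cm.
Lens 2: 1/d_i2 = 1/(19.0) − 1/(4.790) = -0.1561, so d_i2 = -6.405 cm; m₂ = −d_i2/d_o2 = +1.337.
m = m₁·m₂ = (-0.5169)(+1.337) = -0.691.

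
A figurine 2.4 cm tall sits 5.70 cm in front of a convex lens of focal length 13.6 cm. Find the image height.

1/d_i = 1/f − 1/d_o = 1/(13.60) − 1/(5.70) = -0.1019, so d_i = -9.813 cm.
m = −d_i/d_o = +1.722.
|h_i| = |m|·h_o = 1.722 × 2.4 = 4.13 cm. The image is virtual, upright and enlarged, on the same side as the object.

4.13 cm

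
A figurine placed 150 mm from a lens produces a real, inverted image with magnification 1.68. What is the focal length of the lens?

f = 94.0 mm (converging)

m = −d_i/d_o ⇒ d_i = −m·d_o = −(-1.68)·(150) = 252.0 mm.
1/f = 1/d_o + 1/d_i = 1/(150) + 1/(252.0) = 0.01063, so f = 94.0 mm.
Since f is positive, the lens is converging.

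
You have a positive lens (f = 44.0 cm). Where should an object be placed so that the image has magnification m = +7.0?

37.7 cm

m = −d_i/d_o ⇒ d_i = −m·d_o.
1/f = 1/d_o + 1/d_i = 1/d_o − 1/(m·d_o) = (1 − 1/m)/d_o, so d_o = f(1 − 1/m) = (44.00)(1 − 1/(+7.0)) = 37.7 cm.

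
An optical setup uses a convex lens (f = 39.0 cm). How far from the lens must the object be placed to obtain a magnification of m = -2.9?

52.4 cm

m = −d_i/d_o ⇒ d_i = −m·d_o.
1/f = 1/d_o + 1/d_i = 1/d_o − 1/(m·d_o) = (1 − 1/m)/d_o, so d_o = f(1 − 1/m) = (39.00)(1 − 1/(-2.9)) = 52.4 cm.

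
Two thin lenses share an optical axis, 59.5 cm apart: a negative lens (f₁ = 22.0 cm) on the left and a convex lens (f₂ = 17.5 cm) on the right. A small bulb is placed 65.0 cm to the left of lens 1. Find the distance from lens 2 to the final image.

22.7 cm

Lens 1 is diverging, so f₁ = −22.0 cm.
Lens 1: 1/d_i1 = 1/f₁ − 1/d_o1 = 1/(-22.0) − 1/(65.0) = -0.06084, so d_i1 = -16.44 cm.
The intermediate image is 16.44 cm to the left of lens 1 (virtual), which is 59.5 − (-16.44) = 75.94 cm to the left of lens 2, so d_o2 = +75.94 cm.
Lens 2: 1/d_i2 = 1/f₂ − 1/d_o2 = 1/(17.5) − 1/(75.94) = 0.04397, so d_i2 = 22.7 cm.
The final image is real, 22.7 cm to the right of lens 2 (overall magnification ≈ -0.076).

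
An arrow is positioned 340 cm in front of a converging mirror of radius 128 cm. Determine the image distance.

f = R/2 = 128/2 = 64.00 cm.
Mirror equation: 1/s_i = 1/f − 1/s_o = 1/(64.00) − 1/(340) = 0.01562 − 0.002941 = 0.01268, so s_i = 78.8 cm.
The image is real, inverted and reduced, in front of the mirror.

78.8 cm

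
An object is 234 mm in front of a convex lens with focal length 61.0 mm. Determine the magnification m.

m = -0.353

1/d_i = 1/f − 1/d_o = 1/(61.00) − 1/(234) = 0.01212, so d_i = 82.51 mm.
m = −d_i/d_o = −(82.51)/(234) = -0.353.
The image is real, inverted and reduced, on the far side of the lens.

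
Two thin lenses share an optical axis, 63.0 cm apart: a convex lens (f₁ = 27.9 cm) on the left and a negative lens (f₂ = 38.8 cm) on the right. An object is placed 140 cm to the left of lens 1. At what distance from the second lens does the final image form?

16.3 cm

Lens 1: 1/d_i1 = 1/f₁ − 1/d_o1 = 1/(27.9) − 1/(140) = 0.02870, so d_i1 = 34.84 cm.
The intermediate image is 34.84 cm to the right of lens 1, which is 63.0 − (34.84) = 28.16 cm to the left of lens 2, so d_o2 = +28.16 cm.
Lens 2 is diverging, so f₂ = −38.8 cm.
Lens 2: 1/d_i2 = 1/f₂ − 1/d_o2 = 1/(-38.8) − 1/(28.16) = -0.06128, so d_i2 = -16.3 cm.
The final image is virtual, 16.3 cm to the left of lens 2 (overall magnification ≈ -0.14).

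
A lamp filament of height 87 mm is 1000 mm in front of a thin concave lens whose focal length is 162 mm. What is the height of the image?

For a concave lens, f = -162 mm.
1/d_i = 1/f − 1/d_o = 1/(-162.0) − 1/(1000) = -0.007173, so d_i = -139.4 mm.
m = −d_i/d_o = +0.1394.
|h_i| = |m|·h_o = 0.1394 × 87 = 12.1 mm. The image is virtual, upright and reduced, on the same side as the object.

12.1 mm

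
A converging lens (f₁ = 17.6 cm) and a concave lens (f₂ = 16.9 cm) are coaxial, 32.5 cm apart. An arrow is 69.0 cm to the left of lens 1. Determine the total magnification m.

Lens 1: 1/d_i1 = 1/(17.6) − 1/(69.0) = 0.04233, so d_i1 = 23.63 cm; m₁ = −d_i1/d_o1 = -0.3425.
d_o2 = 32.5 − (23.63) = 8.870 cm.
f₂ = −16.9 cm (diverging).
Lens 2: 1/d_i2 = 1/(-16.9) − 1/(8.870) = -0.1719, so d_i2 = -5.817 cm; m₂ = −d_i2/d_o2 = +0.6558.
m = m₁·m₂ = (-0.3425)(+0.6558) = -0.225.

m = -0.225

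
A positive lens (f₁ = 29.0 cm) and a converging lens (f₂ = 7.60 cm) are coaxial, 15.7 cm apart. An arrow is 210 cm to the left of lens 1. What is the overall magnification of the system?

m = -0.0477

Lens 1: 1/d_i1 = 1/(29.0) − 1/(210) = 0.02972, so d_i1 = 33.65 cm; m₁ = −d_i1/d_o1 = -0.1602.
d_o2 = 15.7 − (33.65) = -17.95 cm (virtual object).
Lens 2: 1/d_i2 = 1/(7.60) − 1/(-17.95) = 0.1873, so d_i2 = 5.339 cm; m₂ = −d_i2/d_o2 = +0.2975.
m = m₁·m₂ = (-0.1602)(+0.2975) = -0.0477.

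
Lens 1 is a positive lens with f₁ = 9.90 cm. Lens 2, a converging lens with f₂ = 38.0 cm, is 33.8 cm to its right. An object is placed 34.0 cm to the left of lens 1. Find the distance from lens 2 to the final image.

41.5 cm

Lens 1: 1/d_i1 = 1/f₁ − 1/d_o1 = 1/(9.90) − 1/(34.0) = 0.07160, so d_i1 = 13.97 cm.
The intermediate image is 13.97 cm to the right of lens 1, which is 33.8 − (13.97) = 19.83 cm to the left of lens 2, so d_o2 = +19.83 cm.
Lens 2: 1/d_i2 = 1/f₂ − 1/d_o2 = 1/(38.0) − 1/(19.83) = -0.02411, so d_i2 = -41.5 cm.
The final image is virtual, 41.5 cm to the left of lens 2 (overall magnification ≈ -0.86).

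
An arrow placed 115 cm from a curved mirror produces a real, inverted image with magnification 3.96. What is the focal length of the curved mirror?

f = 91.8 cm (concave)

m = −d_i/d_o ⇒ d_i = −m·d_o = −(-3.96)·(115) = 455.4 cm.
1/f = 1/d_o + 1/d_i = 1/(115) + 1/(455.4) = 0.01089, so f = 91.8 cm.
Since f is positive, the curved mirror is concave.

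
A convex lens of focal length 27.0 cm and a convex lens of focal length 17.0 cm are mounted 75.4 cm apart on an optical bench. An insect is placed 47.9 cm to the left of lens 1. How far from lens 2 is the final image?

Lens 1: 1/d_i1 = 1/f₁ − 1/d_o1 = 1/(27.0) − 1/(47.9) = 0.01616, so d_i1 = 61.88 cm.
The intermediate image is 61.88 cm to the right of lens 1, which is 75.4 − (61.88) = 13.52 cm to the left of lens 2, so d_o2 = +13.52 cm.
Lens 2: 1/d_i2 = 1/f₂ − 1/d_o2 = 1/(17.0) − 1/(13.52) = -0.01514, so d_i2 = -66.0 cm.
The final image is virtual, 66.0 cm to the left of lens 2 (overall magnification ≈ -6.3).

66.0 cm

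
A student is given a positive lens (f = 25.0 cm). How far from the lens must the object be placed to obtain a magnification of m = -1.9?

m = −d_i/d_o ⇒ d_i = −m·d_o.
1/f = 1/d_o + 1/d_i = 1/d_o − 1/(m·d_o) = (1 − 1/m)/d_o, so d_o = f(1 − 1/m) = (25.00)(1 − 1/(-1.9)) = 38.2 cm.

38.2 cm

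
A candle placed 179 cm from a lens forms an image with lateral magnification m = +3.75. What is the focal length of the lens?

f = 244 cm (converging)

m = −d_i/d_o ⇒ d_i = −m·d_o = −(+3.75)·(179) = -671.2 cm.
1/f = 1/d_o + 1/d_i = 1/(179) + 1/(-671.2) = 0.004097, so f = 244 cm.
Since f is positive, the lens is converging.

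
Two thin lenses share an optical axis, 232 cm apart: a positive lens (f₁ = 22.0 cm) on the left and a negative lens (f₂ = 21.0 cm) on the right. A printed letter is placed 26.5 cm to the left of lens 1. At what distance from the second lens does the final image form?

Lens 1: 1/d_i1 = 1/f₁ − 1/d_o1 = 1/(22.0) − 1/(26.5) = 0.007719, so d_i1 = 129.6 cm.
The intermediate image is 129.6 cm to the right of lens 1, which is 232 − (129.6) = 102.4 cm to the left of lens 2, so d_o2 = +102.4 cm.
Lens 2 is diverging, so f₂ = −21.0 cm.
Lens 2: 1/d_i2 = 1/f₂ − 1/d_o2 = 1/(-21.0) − 1/(102.4) = -0.05738, so d_i2 = -17.4 cm.
The final image is virtual, 17.4 cm to the left of lens 2 (overall magnification ≈ -0.83).

17.4 cm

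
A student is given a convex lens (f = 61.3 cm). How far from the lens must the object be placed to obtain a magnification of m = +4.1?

46.3 cm

m = −d_i/d_o ⇒ d_i = −m·d_o.
1/f = 1/d_o + 1/d_i = 1/d_o − 1/(m·d_o) = (1 − 1/m)/d_o, so d_o = f(1 − 1/m) = (61.30)(1 − 1/(+4.1)) = 46.3 cm.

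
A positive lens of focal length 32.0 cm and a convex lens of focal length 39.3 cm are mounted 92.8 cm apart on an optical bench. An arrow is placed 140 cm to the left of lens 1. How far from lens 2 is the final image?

Lens 1: 1/d_i1 = 1/f₁ − 1/d_o1 = 1/(32.0) − 1/(140) = 0.02411, so d_i1 = 41.48 cm.
The intermediate image is 41.48 cm to the right of lens 1, which is 92.8 − (41.48) = 51.32 cm to the left of lens 2, so d_o2 = +51.32 cm.
Lens 2: 1/d_i2 = 1/f₂ − 1/d_o2 = 1/(39.3) − 1/(51.32) = 0.005960, so d_i2 = 168 cm.
The final image is real, 168 cm to the right of lens 2 (overall magnification ≈ 0.97).

168 cm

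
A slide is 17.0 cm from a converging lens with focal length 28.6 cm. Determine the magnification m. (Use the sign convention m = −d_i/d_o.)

m = +2.47

1/d_i = 1/f − 1/d_o = 1/(28.60) − 1/(17.0) = -0.02386, so d_i = -41.91 cm.
m = −d_i/d_o = −(-41.91)/(17.0) = +2.47.
The image is virtual, upright and enlarged, on the same side as the object.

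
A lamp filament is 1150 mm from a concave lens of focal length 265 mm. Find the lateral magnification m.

m = +0.187

For a concave lens, f = -265 mm.
1/d_i = 1/f − 1/d_o = 1/(-265.0) − 1/(1150) = -0.004643, so d_i = -215.4 mm.
m = −d_i/d_o = −(-215.4)/(1150) = +0.187.
The image is virtual, upright and reduced, on the same side as the object.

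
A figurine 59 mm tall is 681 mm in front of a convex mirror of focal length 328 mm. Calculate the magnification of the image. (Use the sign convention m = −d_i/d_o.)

For a convex mirror, f = -328 mm.
1/d_i = 1/f − 1/d_o = 1/(-328.0) − 1/(681) = -0.004517, so d_i = -221.4 mm.
m = −d_i/d_o = −(-221.4)/(681) = +0.325.
The image is virtual, upright and reduced, behind the mirror.

m = +0.325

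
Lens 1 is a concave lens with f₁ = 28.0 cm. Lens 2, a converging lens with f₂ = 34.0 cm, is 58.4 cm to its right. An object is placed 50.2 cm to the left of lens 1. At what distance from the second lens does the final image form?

Lens 1 is diverging, so f₁ = −28.0 cm.
Lens 1: 1/d_i1 = 1/f₁ − 1/d_o1 = 1/(-28.0) − 1/(50.2) = -0.05563, so d_i1 = -17.97 cm.
The intermediate image is 17.97 cm to the left of lens 1 (virtual), which is 58.4 − (-17.97) = 76.37 cm to the left of lens 2, so d_o2 = +76.37 cm.
Lens 2: 1/d_i2 = 1/f₂ − 1/d_o2 = 1/(34.0) − 1/(76.37) = 0.01632, so d_i2 = 61.3 cm.
The final image is real, 61.3 cm to the right of lens 2 (overall magnification ≈ -0.29).

61.3 cm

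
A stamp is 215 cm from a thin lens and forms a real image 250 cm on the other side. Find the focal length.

f = 116 cm (converging)

Real image ⇒ d_i = +250 cm.
1/f = 1/d_o + 1/d_i = 1/(215) + 1/(250) = 0.008651, so f = 116 cm.
Since f is positive, the thin lens is converging.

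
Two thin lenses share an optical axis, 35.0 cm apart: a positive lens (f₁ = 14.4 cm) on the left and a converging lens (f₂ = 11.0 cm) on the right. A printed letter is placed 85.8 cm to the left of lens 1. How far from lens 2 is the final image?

29.1 cm

Lens 1: 1/d_i1 = 1/f₁ − 1/d_o1 = 1/(14.4) − 1/(85.8) = 0.05779, so d_i1 = 17.30 cm.
The intermediate image is 17.30 cm to the right of lens 1, which is 35.0 − (17.30) = 17.70 cm to the left of lens 2, so d_o2 = +17.70 cm.
Lens 2: 1/d_i2 = 1/f₂ − 1/d_o2 = 1/(11.0) − 1/(17.70) = 0.03441, so d_i2 = 29.1 cm.
The final image is real, 29.1 cm to the right of lens 2 (overall magnification ≈ 0.33).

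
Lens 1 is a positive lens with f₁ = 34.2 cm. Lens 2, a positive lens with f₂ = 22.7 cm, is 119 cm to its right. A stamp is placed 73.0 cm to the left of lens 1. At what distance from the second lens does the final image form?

Lens 1: 1/d_i1 = 1/f₁ − 1/d_o1 = 1/(34.2) − 1/(73.0) = 0.01554, so d_i1 = 64.35 cm.
The intermediate image is 64.35 cm to the right of lens 1, which is 119 − (64.35) = 54.65 cm to the left of lens 2, so d_o2 = +54.65 cm.
Lens 2: 1/d_i2 = 1/f₂ − 1/d_o2 = 1/(22.7) − 1/(54.65) = 0.02575, so d_i2 = 38.8 cm.
The final image is real, 38.8 cm to the right of lens 2 (overall magnification ≈ 0.63).

38.8 cm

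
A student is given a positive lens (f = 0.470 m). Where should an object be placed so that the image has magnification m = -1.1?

m = −d_i/d_o ⇒ d_i = −m·d_o.
1/f = 1/d_o + 1/d_i = 1/d_o − 1/(m·d_o) = (1 − 1/m)/d_o, so d_o = f(1 − 1/m) = (0.4700)(1 − 1/(-1.1)) = 0.897 m.

0.897 m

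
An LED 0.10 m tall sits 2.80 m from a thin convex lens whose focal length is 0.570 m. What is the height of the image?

0.0256 m

1/d_i = 1/f − 1/d_o = 1/(0.5700) − 1/(2.80) = 1.397, so d_i = 0.7157 m.
m = −d_i/d_o = -0.2556.
|h_i| = |m|·h_o = 0.2556 × 0.10 = 0.0256 m. The image is real, inverted and reduced, on the far side of the lens.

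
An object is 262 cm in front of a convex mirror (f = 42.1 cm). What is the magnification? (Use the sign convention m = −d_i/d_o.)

For a convex mirror, f = -42.1 cm.
1/d_i = 1/f − 1/d_o = 1/(-42.10) − 1/(262) = -0.02757, so d_i = -36.27 cm.
m = −d_i/d_o = −(-36.27)/(262) = +0.138.
The image is virtual, upright and reduced, behind the mirror.

m = +0.138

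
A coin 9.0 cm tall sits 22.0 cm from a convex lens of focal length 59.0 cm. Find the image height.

14.4 cm

1/d_i = 1/f − 1/d_o = 1/(59.00) − 1/(22.0) = -0.02851, so d_i = -35.08 cm.
m = −d_i/d_o = +1.595.
|h_i| = |m|·h_o = 1.595 × 9.0 = 14.4 cm. The image is virtual, upright and enlarged, on the same side as the object.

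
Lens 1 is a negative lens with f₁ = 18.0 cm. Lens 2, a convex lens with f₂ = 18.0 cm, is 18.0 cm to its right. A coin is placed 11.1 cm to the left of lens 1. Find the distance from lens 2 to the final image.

Lens 1 is diverging, so f₁ = −18.0 cm.
Lens 1: 1/d_i1 = 1/f₁ − 1/d_o1 = 1/(-18.0) − 1/(11.1) = -0.1456, so d_i1 = -6.866 cm.
The intermediate image is 6.866 cm to the left of lens 1 (virtual), which is 18.0 − (-6.866) = 24.87 cm to the left of lens 2, so d_o2 = +24.87 cm.
Lens 2: 1/d_i2 = 1/f₂ − 1/d_o2 = 1/(18.0) − 1/(24.87) = 0.01535, so d_i2 = 65.2 cm.
The final image is real, 65.2 cm to the right of lens 2 (overall magnification ≈ -1.6).

65.2 cm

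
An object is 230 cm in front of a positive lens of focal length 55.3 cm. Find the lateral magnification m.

m = -0.317

1/d_i = 1/f − 1/d_o = 1/(55.30) − 1/(230) = 0.01374, so d_i = 72.80 cm.
m = −d_i/d_o = −(72.80)/(230) = -0.317.
The image is real, inverted and reduced, on the far side of the lens.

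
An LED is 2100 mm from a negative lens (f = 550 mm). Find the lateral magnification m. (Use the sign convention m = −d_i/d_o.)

For a negative lens, f = -550 mm.
1/d_i = 1/f − 1/d_o = 1/(-550.0) − 1/(2100) = -0.002294, so d_i = -435.8 mm.
m = −d_i/d_o = −(-435.8)/(2100) = +0.208.
The image is virtual, upright and reduced, on the same side as the object.

m = +0.208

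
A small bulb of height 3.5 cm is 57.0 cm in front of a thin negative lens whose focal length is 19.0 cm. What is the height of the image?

For a negative lens, f = -19.0 cm.
1/d_i = 1/f − 1/d_o = 1/(-19.00) − 1/(57.0) = -0.07018, so d_i = -14.25 cm.
m = −d_i/d_o = +0.2500.
|h_i| = |m|·h_o = 0.2500 × 3.5 = 0.875 cm. The image is virtual, upright and reduced, on the same side as the object.

0.875 cm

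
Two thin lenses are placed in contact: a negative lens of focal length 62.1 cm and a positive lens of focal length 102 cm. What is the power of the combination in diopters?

P = -0.630 D

P₁ = 1/f₁ = 1/(-0.621 m) = -1.610 D; P₂ = 1/f₂ = 1/(1.02 m) = +0.9804 D.
For thin lenses in contact, P = P₁ + P₂ = (-1.610) + (+0.9804) = -0.630 D.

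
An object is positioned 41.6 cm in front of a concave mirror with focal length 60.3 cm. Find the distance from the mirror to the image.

Mirror equation: 1/v = 1/f − 1/u = 1/(60.30) − 1/(41.6) = 0.01658 − 0.02404 = -0.007455, so v = -134 cm.
The image is virtual, upright and enlarged, behind the mirror.

134 cm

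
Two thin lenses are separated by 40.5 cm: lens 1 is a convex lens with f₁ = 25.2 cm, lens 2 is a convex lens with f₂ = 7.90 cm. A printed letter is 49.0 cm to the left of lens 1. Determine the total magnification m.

Lens 1: 1/d_i1 = 1/(25.2) − 1/(49.0) = 0.01927, so d_i1 = 51.88 cm; m₁ = −d_i1/d_o1 = -1.059.
d_o2 = 40.5 − (51.88) = -11.38 cm (virtual object).
Lens 2: 1/d_i2 = 1/(7.90) − 1/(-11.38) = 0.2145, so d_i2 = 4.663 cm; m₂ = −d_i2/d_o2 = +0.4098.
m = m₁·m₂ = (-1.059)(+0.4098) = -0.434.

m = -0.434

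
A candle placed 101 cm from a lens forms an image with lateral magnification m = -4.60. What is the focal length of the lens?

m = −d_i/d_o ⇒ d_i = −m·d_o = −(-4.60)·(101) = 464.6 cm.
1/f = 1/d_o + 1/d_i = 1/(101) + 1/(464.6) = 0.01205, so f = 83.0 cm.
Since f is positive, the lens is converging.

f = 83.0 cm (converging)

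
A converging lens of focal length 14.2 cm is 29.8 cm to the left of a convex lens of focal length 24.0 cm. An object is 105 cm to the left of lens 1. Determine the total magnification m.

Lens 1: 1/d_i1 = 1/(14.2) − 1/(105) = 0.06090, so d_i1 = 16.42 cm; m₁ = −d_i1/d_o1 = -0.1564.
d_o2 = 29.8 − (16.42) = 13.38 cm.
Lens 2: 1/d_i2 = 1/(24.0) − 1/(13.38) = -0.03307, so d_i2 = -30.24 cm; m₂ = −d_i2/d_o2 = +2.260.
m = m₁·m₂ = (-0.1564)(+2.260) = -0.353.

m = -0.353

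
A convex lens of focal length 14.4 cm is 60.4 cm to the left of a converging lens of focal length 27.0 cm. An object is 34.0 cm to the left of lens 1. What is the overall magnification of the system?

Lens 1: 1/d_i1 = 1/(14.4) − 1/(34.0) = 0.04003, so d_i1 = 24.98 cm; m₁ = −d_i1/d_o1 = -0.7347.
d_o2 = 60.4 − (24.98) = 35.42 cm.
Lens 2: 1/d_i2 = 1/(27.0) − 1/(35.42) = 0.008804, so d_i2 = 113.6 cm; m₂ = −d_i2/d_o2 = -3.207.
m = m₁·m₂ = (-0.7347)(-3.207) = +2.36.

m = +2.36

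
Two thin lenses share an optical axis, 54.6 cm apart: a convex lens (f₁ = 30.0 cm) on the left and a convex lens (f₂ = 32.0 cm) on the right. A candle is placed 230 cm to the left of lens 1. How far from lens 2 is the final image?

54.1 cm

Lens 1: 1/d_i1 = 1/f₁ − 1/d_o1 = 1/(30.0) − 1/(230) = 0.02899, so d_i1 = 34.50 cm.
The intermediate image is 34.50 cm to the right of lens 1, which is 54.6 − (34.50) = 20.10 cm to the left of lens 2, so d_o2 = +20.10 cm.
Lens 2: 1/d_i2 = 1/f₂ − 1/d_o2 = 1/(32.0) − 1/(20.10) = -0.01850, so d_i2 = -54.1 cm.
The final image is virtual, 54.1 cm to the left of lens 2 (overall magnification ≈ -0.40).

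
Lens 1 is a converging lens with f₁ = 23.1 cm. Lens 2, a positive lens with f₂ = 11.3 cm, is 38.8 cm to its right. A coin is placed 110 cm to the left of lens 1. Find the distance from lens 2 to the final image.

62.1 cm

Lens 1: 1/d_i1 = 1/f₁ − 1/d_o1 = 1/(23.1) − 1/(110) = 0.03420, so d_i1 = 29.24 cm.
The intermediate image is 29.24 cm to the right of lens 1, which is 38.8 − (29.24) = 9.560 cm to the left of lens 2, so d_o2 = +9.560 cm.
Lens 2: 1/d_i2 = 1/f₂ − 1/d_o2 = 1/(11.3) − 1/(9.560) = -0.01611, so d_i2 = -62.1 cm.
The final image is virtual, 62.1 cm to the left of lens 2 (overall magnification ≈ -1.7).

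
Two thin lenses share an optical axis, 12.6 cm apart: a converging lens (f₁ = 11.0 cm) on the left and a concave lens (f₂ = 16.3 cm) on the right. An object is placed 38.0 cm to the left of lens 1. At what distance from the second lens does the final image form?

3.50 cm

Lens 1: 1/d_i1 = 1/f₁ − 1/d_o1 = 1/(11.0) − 1/(38.0) = 0.06459, so d_i1 = 15.48 cm.
The intermediate image is 15.48 cm to the right of lens 1, which lies 2.880 cm to the right of lens 2 — a virtual object — so d_o2 = −2.880 cm.
Lens 2 is diverging, so f₂ = −16.3 cm.
Lens 2: 1/d_i2 = 1/f₂ − 1/d_o2 = 1/(-16.3) − 1/(-2.880) = 0.2859, so d_i2 = 3.50 cm.
The final image is real, 3.50 cm to the right of lens 2 (overall magnification ≈ -0.49).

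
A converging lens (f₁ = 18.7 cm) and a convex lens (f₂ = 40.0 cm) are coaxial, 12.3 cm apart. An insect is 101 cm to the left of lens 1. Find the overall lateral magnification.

m = -0.179

Lens 1: 1/d_i1 = 1/(18.7) − 1/(101) = 0.04357, so d_i1 = 22.95 cm; m₁ = −d_i1/d_o1 = -0.2272.
d_o2 = 12.3 − (22.95) = -10.65 cm (virtual object).
Lens 2: 1/d_i2 = 1/(40.0) − 1/(-10.65) = 0.1189, so d_i2 = 8.411 cm; m₂ = −d_i2/d_o2 = +0.7897.
m = m₁·m₂ = (-0.2272)(+0.7897) = -0.179.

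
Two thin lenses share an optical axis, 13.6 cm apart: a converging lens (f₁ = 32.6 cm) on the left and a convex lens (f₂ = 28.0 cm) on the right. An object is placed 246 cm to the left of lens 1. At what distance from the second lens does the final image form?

12.9 cm

Lens 1: 1/d_i1 = 1/f₁ − 1/d_o1 = 1/(32.6) − 1/(246) = 0.02661, so d_i1 = 37.58 cm.
The intermediate image is 37.58 cm to the right of lens 1, which lies 23.98 cm to the right of lens 2 — a virtual object — so d_o2 = −23.98 cm.
Lens 2: 1/d_i2 = 1/f₂ − 1/d_o2 = 1/(28.0) − 1/(-23.98) = 0.07742, so d_i2 = 12.9 cm.
The final image is real, 12.9 cm to the right of lens 2 (overall magnification ≈ -0.082).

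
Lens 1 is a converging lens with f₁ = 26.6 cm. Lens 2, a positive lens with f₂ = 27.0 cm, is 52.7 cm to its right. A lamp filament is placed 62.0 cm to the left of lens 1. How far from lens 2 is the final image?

7.90 cm

Lens 1: 1/d_i1 = 1/f₁ − 1/d_o1 = 1/(26.6) − 1/(62.0) = 0.02146, so d_i1 = 46.59 cm.
The intermediate image is 46.59 cm to the right of lens 1, which is 52.7 − (46.59) = 6.110 cm to the left of lens 2, so d_o2 = +6.110 cm.
Lens 2: 1/d_i2 = 1/f₂ − 1/d_o2 = 1/(27.0) − 1/(6.110) = -0.1266, so d_i2 = -7.90 cm.
The final image is virtual, 7.90 cm to the left of lens 2 (overall magnification ≈ -0.97).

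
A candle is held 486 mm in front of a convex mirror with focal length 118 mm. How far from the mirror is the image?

94.9 mm

For a convex mirror, f = -118 mm.
Mirror equation: 1/q = 1/f − 1/p = 1/(-118.0) − 1/(486) = -0.008475 − 0.002058 = -0.01053, so q = -94.9 mm.
The image is virtual, upright and reduced, behind the mirror.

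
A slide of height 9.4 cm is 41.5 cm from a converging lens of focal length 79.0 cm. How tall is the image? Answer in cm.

1/d_i = 1/f − 1/d_o = 1/(79.00) − 1/(41.5) = -0.01144, so d_i = -87.43 cm.
m = −d_i/d_o = +2.107.
|h_i| = |m|·h_o = 2.107 × 9.4 = 19.8 cm. The image is virtual, upright and enlarged, on the same side as the object.

19.8 cm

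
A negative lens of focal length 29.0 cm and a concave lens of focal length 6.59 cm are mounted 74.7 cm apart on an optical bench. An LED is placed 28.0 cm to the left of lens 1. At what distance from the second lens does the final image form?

Lens 1 is diverging, so f₁ = −29.0 cm.
Lens 1: 1/d_i1 = 1/f₁ − 1/d_o1 = 1/(-29.0) − 1/(28.0) = -0.07020, so d_i1 = -14.25 cm.
The intermediate image is 14.25 cm to the left of lens 1 (virtual), which is 74.7 − (-14.25) = 88.95 cm to the left of lens 2, so d_o2 = +88.95 cm.
Lens 2 is diverging, so f₂ = −6.59 cm.
Lens 2: 1/d_i2 = 1/f₂ − 1/d_o2 = 1/(-6.59) − 1/(88.95) = -0.1630, so d_i2 = -6.14 cm.
The final image is virtual, 6.14 cm to the left of lens 2 (overall magnification ≈ 0.035).

6.14 cm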